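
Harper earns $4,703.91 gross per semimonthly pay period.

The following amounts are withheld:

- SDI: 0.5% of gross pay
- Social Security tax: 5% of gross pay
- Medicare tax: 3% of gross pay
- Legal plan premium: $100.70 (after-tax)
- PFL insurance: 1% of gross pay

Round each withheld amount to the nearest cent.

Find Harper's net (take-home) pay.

$4,156.33

SDI: $4,703.91 × 0.005 = $23.52
PFL insurance: $4,703.91 × 0.01 = $47.04
Social Security tax: $4,703.91 × 0.05 = $235.20
Medicare tax: $4,703.91 × 0.03 = $141.12
Legal plan premium: $100.70
Total deductions = $23.52 + $47.04 + $235.20 + $141.12 + $100.70 = $547.58
Net pay = $4,703.91 − $547.58 = $4,156.33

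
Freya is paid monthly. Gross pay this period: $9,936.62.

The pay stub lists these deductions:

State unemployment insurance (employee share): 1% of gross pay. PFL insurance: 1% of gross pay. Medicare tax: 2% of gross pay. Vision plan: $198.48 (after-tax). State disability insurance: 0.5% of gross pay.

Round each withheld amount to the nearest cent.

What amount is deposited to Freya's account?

State disability insurance: $9,936.62 × 0.005 = $49.68
Medicare tax: $9,936.62 × 0.02 = $198.73
State unemployment insurance (employee share): $9,936.62 × 0.01 = $99.37
PFL insurance: $9,936.62 × 0.01 = $99.37
Vision plan: $198.48
Total deductions = $49.68 + $198.73 + $99.37 + $99.37 + $198.48 = $645.63
Net pay = $9,936.62 − $645.63 = $9,290.99

$9,290.99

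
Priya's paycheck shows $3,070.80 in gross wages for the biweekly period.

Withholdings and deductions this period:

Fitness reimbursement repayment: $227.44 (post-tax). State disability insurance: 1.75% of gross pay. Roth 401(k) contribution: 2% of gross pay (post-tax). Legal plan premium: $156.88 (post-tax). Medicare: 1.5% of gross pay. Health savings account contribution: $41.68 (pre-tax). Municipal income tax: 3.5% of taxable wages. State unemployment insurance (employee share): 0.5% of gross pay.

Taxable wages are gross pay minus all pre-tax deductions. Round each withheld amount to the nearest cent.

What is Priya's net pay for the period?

Health savings account contribution: $41.68
Taxable wages = $3,070.80 − $41.68 = $3,029.12
Municipal income tax: $3,029.12 × 0.035 = $106.02
Medicare: $3,070.80 × 0.015 = $46.06
State unemployment insurance (employee share): $3,070.80 × 0.005 = $15.35
State disability insurance: $3,070.80 × 0.0175 = $53.74
Legal plan premium: $156.88
Roth 401(k) contribution: $3,070.80 × 0.02 = $61.42
Fitness reimbursement repayment: $227.44
Total deductions = $41.68 + $106.02 + $46.06 + $15.35 + $53.74 + $156.88 + $61.42 + $227.44 = $708.59
Net pay = $3,070.80 − $708.59 = $2,362.21

$2,362.21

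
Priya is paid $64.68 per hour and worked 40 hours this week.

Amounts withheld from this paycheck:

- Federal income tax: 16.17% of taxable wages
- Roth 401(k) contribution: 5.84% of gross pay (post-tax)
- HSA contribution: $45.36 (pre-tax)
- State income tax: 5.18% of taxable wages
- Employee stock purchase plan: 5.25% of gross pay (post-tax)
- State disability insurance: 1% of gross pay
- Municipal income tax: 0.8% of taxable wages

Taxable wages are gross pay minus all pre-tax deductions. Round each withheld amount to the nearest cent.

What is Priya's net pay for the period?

Gross pay: 40 × $64.68 = $2,587.20
HSA contribution: $45.36
Taxable wages = $2,587.20 − $45.36 = $2,541.84
Federal income tax: $2,541.84 × 0.1617 = $411.02
Municipal income tax: $2,541.84 × 0.008 = $20.33
State income tax: $2,541.84 × 0.0518 = $131.67
State disability insurance: $2,587.20 × 0.01 = $25.87
Employee stock purchase plan: $2,587.20 × 0.0525 = $135.83
Roth 401(k) contribution: $2,587.20 × 0.0584 = $151.09
Total deductions = $45.36 + $411.02 + $20.33 + $131.67 + $25.87 + $135.83 + $151.09 = $921.17
Net pay = $2,587.20 − $921.17 = $1,666.03

$1,666.03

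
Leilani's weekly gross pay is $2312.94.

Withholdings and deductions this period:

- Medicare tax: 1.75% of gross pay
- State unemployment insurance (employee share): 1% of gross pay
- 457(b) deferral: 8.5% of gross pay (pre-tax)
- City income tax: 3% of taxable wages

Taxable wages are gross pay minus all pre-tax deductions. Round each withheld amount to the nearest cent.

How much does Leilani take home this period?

$1989.24

457(b) deferral: $2312.94 × 0.085 = $196.60
Taxable wages = $2312.94 − $196.60 = $2116.34
City income tax: $2116.34 × 0.03 = $63.49
State unemployment insurance (employee share): $2312.94 × 0.01 = $23.13
Medicare tax: $2312.94 × 0.0175 = $40.48
Total deductions = $196.60 + $63.49 + $23.13 + $40.48 = $323.70
Net pay = $2312.94 − $323.70 = $1989.24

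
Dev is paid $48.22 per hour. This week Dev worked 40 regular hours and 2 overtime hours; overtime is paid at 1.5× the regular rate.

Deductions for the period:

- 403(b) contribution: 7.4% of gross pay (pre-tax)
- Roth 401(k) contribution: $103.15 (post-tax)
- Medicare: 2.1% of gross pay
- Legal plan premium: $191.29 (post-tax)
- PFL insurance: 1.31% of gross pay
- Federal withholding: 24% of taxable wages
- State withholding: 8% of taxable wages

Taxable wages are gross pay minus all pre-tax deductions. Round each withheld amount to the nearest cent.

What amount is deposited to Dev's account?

Regular pay: 40 × $48.22 = $1,928.80
Overtime pay: 2 × $48.22 × 1.5 = $144.66
Gross pay = $1,928.80 + $144.66 = $2,073.46
403(b) contribution: $2,073.46 × 0.074 = $153.44
Taxable wages = $2,073.46 − $153.44 = $1,920.02
State withholding: $1,920.02 × 0.08 = $153.60
Federal withholding: $1,920.02 × 0.24 = $460.80
PFL insurance: $2,073.46 × 0.0131 = $27.16
Medicare: $2,073.46 × 0.021 = $43.54
Roth 401(k) contribution: $103.15
Legal plan premium: $191.29
Total deductions = $153.44 + $153.60 + $460.80 + $27.16 + $43.54 + $103.15 + $191.29 = $1,132.98
Net pay = $2,073.46 − $1,132.98 = $940.48

$940.48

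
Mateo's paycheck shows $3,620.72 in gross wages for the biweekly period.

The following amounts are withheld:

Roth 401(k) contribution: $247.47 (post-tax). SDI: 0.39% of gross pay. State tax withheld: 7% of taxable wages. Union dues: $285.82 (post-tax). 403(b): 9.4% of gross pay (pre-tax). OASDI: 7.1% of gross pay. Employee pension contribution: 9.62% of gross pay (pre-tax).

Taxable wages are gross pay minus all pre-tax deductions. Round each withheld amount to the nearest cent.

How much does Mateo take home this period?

$1,922.34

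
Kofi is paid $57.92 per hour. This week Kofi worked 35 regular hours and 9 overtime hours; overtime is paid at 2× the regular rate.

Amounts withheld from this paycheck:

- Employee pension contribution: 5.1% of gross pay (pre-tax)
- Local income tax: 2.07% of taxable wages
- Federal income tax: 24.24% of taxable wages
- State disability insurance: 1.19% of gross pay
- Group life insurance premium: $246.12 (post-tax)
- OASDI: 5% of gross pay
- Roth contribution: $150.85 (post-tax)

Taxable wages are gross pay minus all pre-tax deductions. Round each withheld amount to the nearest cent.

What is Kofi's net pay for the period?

$1,559.75

Regular pay: 35 × $57.92 = $2,027.20
Overtime pay: 9 × $57.92 × 2 = $1,042.56
Gross pay = $2,027.20 + $1,042.56 = $3,069.76
Employee pension contribution: $3,069.76 × 0.051 = $156.56
Taxable wages = $3,069.76 − $156.56 = $2,913.20
Local income tax: $2,913.20 × 0.0207 = $60.30
Federal income tax: $2,913.20 × 0.2424 = $706.16
State disability insurance: $3,069.76 × 0.0119 = $36.53
OASDI: $3,069.76 × 0.05 = $153.49
Roth contribution: $150.85
Group life insurance premium: $246.12
Total deductions = $156.56 + $60.30 + $706.16 + $36.53 + $153.49 + $150.85 + $246.12 = $1,510.01
Net pay = $3,069.76 − $1,510.01 = $1,559.75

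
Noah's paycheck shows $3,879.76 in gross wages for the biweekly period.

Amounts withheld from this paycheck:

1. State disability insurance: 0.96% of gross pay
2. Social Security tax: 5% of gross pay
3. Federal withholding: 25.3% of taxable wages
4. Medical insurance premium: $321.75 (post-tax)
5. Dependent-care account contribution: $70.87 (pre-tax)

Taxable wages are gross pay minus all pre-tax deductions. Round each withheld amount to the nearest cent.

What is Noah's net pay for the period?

Dependent-care account contribution: $70.87
Taxable wages = $3,879.76 − $70.87 = $3,808.89
Federal withholding: $3,808.89 × 0.253 = $963.65
Social Security tax: $3,879.76 × 0.05 = $193.99
State disability insurance: $3,879.76 × 0.0096 = $37.25
Medical insurance premium: $321.75
Total deductions = $70.87 + $963.65 + $193.99 + $37.25 + $321.75 = $1,587.51
Net pay = $3,879.76 − $1,587.51 = $2,292.25

$2,292.25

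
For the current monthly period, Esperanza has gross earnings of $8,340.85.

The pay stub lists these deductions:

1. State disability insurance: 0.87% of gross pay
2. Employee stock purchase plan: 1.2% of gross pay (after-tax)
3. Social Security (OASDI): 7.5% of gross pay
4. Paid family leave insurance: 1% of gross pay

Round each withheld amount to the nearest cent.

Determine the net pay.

Paid family leave insurance: $8,340.85 × 0.01 = $83.41
State disability insurance: $8,340.85 × 0.0087 = $72.57
Social Security (OASDI): $8,340.85 × 0.075 = $625.56
Employee stock purchase plan: $8,340.85 × 0.012 = $100.09
Total deductions = $83.41 + $72.57 + $625.56 + $100.09 = $881.63
Net pay = $8,340.85 − $881.63 = $7,459.22

$7,459.22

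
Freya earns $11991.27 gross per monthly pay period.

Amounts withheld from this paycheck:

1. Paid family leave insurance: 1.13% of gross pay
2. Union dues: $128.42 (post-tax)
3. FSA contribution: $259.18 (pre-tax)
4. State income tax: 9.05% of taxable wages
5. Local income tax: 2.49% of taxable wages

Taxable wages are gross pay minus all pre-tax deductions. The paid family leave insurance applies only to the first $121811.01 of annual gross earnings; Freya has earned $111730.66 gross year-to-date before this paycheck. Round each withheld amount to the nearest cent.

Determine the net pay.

FSA contribution: $259.18
Taxable wages = $11991.27 − $259.18 = $11732.09
Local income tax: $11732.09 × 0.0249 = $292.13
State income tax: $11732.09 × 0.0905 = $1061.75
Paid family leave insurance: only $121811.01 − $111730.66 = $10080.35 of this check is subject → $10080.35 × 0.0113 = $113.91
Union dues: $128.42
Total deductions = $259.18 + $292.13 + $1061.75 + $113.91 + $128.42 = $1855.39
Net pay = $11991.27 − $1855.39 = $10135.88

$10135.88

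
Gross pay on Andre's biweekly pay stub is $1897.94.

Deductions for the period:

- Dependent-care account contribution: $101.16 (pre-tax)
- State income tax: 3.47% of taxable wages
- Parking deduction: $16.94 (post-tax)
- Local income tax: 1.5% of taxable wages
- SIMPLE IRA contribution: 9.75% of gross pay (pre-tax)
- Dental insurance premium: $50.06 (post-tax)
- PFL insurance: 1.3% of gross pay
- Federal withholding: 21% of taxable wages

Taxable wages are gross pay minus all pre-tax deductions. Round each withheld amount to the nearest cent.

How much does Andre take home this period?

$1101.49

Dependent-care account contribution: $101.16
SIMPLE IRA contribution: $1897.94 × 0.0975 = $185.05
Pre-tax total = $101.16 + $185.05 = $286.21
Taxable wages = $1897.94 − $286.21 = $1611.73
Federal withholding: $1611.73 × 0.21 = $338.46
State income tax: $1611.73 × 0.0347 = $55.93
Local income tax: $1611.73 × 0.015 = $24.18
PFL insurance: $1897.94 × 0.013 = $24.67
Dental insurance premium: $50.06
Parking deduction: $16.94
Total deductions = $101.16 + $185.05 + $338.46 + $55.93 + $24.18 + $24.67 + $50.06 + $16.94 = $796.45
Net pay = $1897.94 − $796.45 = $1101.49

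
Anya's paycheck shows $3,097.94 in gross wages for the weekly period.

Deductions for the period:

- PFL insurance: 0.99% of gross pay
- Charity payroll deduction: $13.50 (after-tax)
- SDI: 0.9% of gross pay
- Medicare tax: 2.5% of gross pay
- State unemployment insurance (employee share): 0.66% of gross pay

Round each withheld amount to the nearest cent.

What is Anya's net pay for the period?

$2,927.99

State unemployment insurance (employee share): $3,097.94 × 0.0066 = $20.45
Medicare tax: $3,097.94 × 0.025 = $77.45
SDI: $3,097.94 × 0.009 = $27.88
PFL insurance: $3,097.94 × 0.0099 = $30.67
Charity payroll deduction: $13.50
Total deductions = $20.45 + $77.45 + $27.88 + $30.67 + $13.50 = $169.95
Net pay = $3,097.94 − $169.95 = $2,927.99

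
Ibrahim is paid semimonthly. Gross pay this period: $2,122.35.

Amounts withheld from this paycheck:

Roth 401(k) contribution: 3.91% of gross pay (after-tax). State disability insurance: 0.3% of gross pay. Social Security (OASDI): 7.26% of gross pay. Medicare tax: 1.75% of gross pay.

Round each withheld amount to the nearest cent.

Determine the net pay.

Social Security (OASDI): $2,122.35 × 0.0726 = $154.08
State disability insurance: $2,122.35 × 0.003 = $6.37
Medicare tax: $2,122.35 × 0.0175 = $37.14
Roth 401(k) contribution: $2,122.35 × 0.0391 = $82.98
Total deductions = $154.08 + $6.37 + $37.14 + $82.98 = $280.57
Net pay = $2,122.35 − $280.57 = $1,841.78

$1,841.78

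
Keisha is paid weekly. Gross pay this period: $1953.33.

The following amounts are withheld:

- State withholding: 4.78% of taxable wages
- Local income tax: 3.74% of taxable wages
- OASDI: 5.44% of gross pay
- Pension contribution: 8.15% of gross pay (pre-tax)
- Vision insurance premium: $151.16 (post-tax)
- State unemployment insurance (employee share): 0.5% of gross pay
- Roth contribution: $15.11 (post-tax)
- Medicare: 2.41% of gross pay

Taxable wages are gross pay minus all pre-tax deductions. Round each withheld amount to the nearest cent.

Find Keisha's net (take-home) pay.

$1311.89

Pension contribution: $1953.33 × 0.0815 = $159.20
Taxable wages = $1953.33 − $159.20 = $1794.13
Local income tax: $1794.13 × 0.0374 = $67.10
State withholding: $1794.13 × 0.0478 = $85.76
State unemployment insurance (employee share): $1953.33 × 0.005 = $9.77
OASDI: $1953.33 × 0.0544 = $106.26
Medicare: $1953.33 × 0.0241 = $47.08
Vision insurance premium: $151.16
Roth contribution: $15.11
Total deductions = $159.20 + $67.10 + $85.76 + $9.77 + $106.26 + $47.08 + $151.16 + $15.11 = $641.44
Net pay = $1953.33 − $641.44 = $1311.89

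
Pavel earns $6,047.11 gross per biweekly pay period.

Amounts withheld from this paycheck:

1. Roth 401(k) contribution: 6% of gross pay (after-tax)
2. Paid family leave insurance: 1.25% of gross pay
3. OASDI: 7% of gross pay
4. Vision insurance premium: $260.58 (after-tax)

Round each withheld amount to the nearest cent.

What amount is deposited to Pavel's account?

OASDI: $6,047.11 × 0.07 = $423.30
Paid family leave insurance: $6,047.11 × 0.0125 = $75.59
Roth 401(k) contribution: $6,047.11 × 0.06 = $362.83
Vision insurance premium: $260.58
Total deductions = $423.30 + $75.59 + $362.83 + $260.58 = $1,122.30
Net pay = $6,047.11 − $1,122.30 = $4,924.81

$4,924.81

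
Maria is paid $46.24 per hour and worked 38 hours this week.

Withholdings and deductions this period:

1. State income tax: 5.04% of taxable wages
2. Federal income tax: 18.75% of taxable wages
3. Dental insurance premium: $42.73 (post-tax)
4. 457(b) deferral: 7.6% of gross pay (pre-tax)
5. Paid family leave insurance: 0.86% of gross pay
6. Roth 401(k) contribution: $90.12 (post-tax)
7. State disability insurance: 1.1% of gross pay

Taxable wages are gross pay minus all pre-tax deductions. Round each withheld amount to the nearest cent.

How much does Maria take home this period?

$1,070.04

Gross pay: 38 × $46.24 = $1,757.12
457(b) deferral: $1,757.12 × 0.076 = $133.54
Taxable wages = $1,757.12 − $133.54 = $1,623.58
State income tax: $1,623.58 × 0.0504 = $81.83
Federal income tax: $1,623.58 × 0.1875 = $304.42
State disability insurance: $1,757.12 × 0.011 = $19.33
Paid family leave insurance: $1,757.12 × 0.0086 = $15.11
Roth 401(k) contribution: $90.12
Dental insurance premium: $42.73
Total deductions = $133.54 + $81.83 + $304.42 + $19.33 + $15.11 + $90.12 + $42.73 = $687.08
Net pay = $1,757.12 − $687.08 = $1,070.04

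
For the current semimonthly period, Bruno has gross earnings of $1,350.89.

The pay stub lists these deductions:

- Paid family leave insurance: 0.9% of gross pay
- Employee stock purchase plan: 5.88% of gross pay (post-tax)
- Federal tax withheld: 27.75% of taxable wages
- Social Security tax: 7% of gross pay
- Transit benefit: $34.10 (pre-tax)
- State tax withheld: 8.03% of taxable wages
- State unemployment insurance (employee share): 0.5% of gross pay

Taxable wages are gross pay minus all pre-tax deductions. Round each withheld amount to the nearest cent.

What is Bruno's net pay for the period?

$652.74

Transit benefit: $34.10
Taxable wages = $1,350.89 − $34.10 = $1,316.79
State tax withheld: $1,316.79 × 0.0803 = $105.74
Federal tax withheld: $1,316.79 × 0.2775 = $365.41
Social Security tax: $1,350.89 × 0.07 = $94.56
State unemployment insurance (employee share): $1,350.89 × 0.005 = $6.75
Paid family leave insurance: $1,350.89 × 0.009 = $12.16
Employee stock purchase plan: $1,350.89 × 0.0588 = $79.43
Total deductions = $34.10 + $105.74 + $365.41 + $94.56 + $6.75 + $12.16 + $79.43 = $698.15
Net pay = $1,350.89 − $698.15 = $652.74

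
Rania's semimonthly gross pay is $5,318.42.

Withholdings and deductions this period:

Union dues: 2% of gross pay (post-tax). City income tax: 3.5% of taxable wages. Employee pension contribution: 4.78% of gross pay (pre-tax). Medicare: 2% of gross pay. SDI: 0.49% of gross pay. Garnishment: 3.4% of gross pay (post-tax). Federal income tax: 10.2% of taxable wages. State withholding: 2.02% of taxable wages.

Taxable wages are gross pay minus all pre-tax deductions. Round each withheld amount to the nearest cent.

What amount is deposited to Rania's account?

Employee pension contribution: $5,318.42 × 0.0478 = $254.22
Taxable wages = $5,318.42 − $254.22 = $5,064.20
City income tax: $5,064.20 × 0.035 = $177.25
Federal income tax: $5,064.20 × 0.102 = $516.55
State withholding: $5,064.20 × 0.0202 = $102.30
Medicare: $5,318.42 × 0.02 = $106.37
SDI: $5,318.42 × 0.0049 = $26.06
Union dues: $5,318.42 × 0.02 = $106.37
Garnishment: $5,318.42 × 0.034 = $180.83
Total deductions = $254.22 + $177.25 + $516.55 + $102.30 + $106.37 + $26.06 + $106.37 + $180.83 = $1,469.95
Net pay = $5,318.42 − $1,469.95 = $3,848.47

$3,848.47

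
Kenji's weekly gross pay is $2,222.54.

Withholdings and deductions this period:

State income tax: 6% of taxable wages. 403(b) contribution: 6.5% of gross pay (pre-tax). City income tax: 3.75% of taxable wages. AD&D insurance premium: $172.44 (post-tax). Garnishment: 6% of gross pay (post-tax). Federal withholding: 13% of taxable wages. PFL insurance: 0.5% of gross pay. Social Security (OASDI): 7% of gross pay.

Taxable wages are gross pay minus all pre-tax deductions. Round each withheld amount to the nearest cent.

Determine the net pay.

403(b) contribution: $2,222.54 × 0.065 = $144.47
Taxable wages = $2,222.54 − $144.47 = $2,078.07
City income tax: $2,078.07 × 0.0375 = $77.93
Federal withholding: $2,078.07 × 0.13 = $270.15
State income tax: $2,078.07 × 0.06 = $124.68
PFL insurance: $2,222.54 × 0.005 = $11.11
Social Security (OASDI): $2,222.54 × 0.07 = $155.58
Garnishment: $2,222.54 × 0.06 = $133.35
AD&D insurance premium: $172.44
Total deductions = $144.47 + $77.93 + $270.15 + $124.68 + $11.11 + $155.58 + $133.35 + $172.44 = $1,089.71
Net pay = $2,222.54 − $1,089.71 = $1,132.83

$1,132.83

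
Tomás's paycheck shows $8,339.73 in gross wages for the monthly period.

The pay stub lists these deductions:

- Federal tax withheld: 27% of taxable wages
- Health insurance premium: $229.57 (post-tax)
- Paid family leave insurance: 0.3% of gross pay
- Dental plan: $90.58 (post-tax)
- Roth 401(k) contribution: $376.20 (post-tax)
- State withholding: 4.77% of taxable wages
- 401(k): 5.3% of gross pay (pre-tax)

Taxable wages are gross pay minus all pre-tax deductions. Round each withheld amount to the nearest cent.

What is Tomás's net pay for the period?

$4,667.25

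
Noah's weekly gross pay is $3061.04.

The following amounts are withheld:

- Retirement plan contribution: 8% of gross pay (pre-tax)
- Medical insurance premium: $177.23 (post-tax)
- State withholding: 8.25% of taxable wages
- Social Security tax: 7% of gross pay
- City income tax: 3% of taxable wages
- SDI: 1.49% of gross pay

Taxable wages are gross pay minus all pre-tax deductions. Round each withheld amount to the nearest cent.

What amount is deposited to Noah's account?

$2062.24

Retirement plan contribution: $3061.04 × 0.08 = $244.88
Taxable wages = $3061.04 − $244.88 = $2816.16
City income tax: $2816.16 × 0.03 = $84.48
State withholding: $2816.16 × 0.0825 = $232.33
Social Security tax: $3061.04 × 0.07 = $214.27
SDI: $3061.04 × 0.0149 = $45.61
Medical insurance premium: $177.23
Total deductions = $244.88 + $84.48 + $232.33 + $214.27 + $45.61 + $177.23 = $998.80
Net pay = $3061.04 − $998.80 = $2062.24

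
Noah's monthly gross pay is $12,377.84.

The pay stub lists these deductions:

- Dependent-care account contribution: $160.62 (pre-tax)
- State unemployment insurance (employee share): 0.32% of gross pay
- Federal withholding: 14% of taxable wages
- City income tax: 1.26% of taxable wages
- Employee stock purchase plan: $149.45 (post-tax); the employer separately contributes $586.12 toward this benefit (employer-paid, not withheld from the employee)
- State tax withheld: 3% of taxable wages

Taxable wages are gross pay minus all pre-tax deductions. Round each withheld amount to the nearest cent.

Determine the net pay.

$9,797.29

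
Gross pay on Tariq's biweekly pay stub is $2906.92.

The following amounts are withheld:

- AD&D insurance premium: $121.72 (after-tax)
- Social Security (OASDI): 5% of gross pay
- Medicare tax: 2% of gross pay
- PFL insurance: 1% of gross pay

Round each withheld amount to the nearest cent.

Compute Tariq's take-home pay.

$2552.64

PFL insurance: $2906.92 × 0.01 = $29.07
Social Security (OASDI): $2906.92 × 0.05 = $145.35
Medicare tax: $2906.92 × 0.02 = $58.14
AD&D insurance premium: $121.72
Total deductions = $29.07 + $145.35 + $58.14 + $121.72 = $354.28
Net pay = $2906.92 − $354.28 = $2552.64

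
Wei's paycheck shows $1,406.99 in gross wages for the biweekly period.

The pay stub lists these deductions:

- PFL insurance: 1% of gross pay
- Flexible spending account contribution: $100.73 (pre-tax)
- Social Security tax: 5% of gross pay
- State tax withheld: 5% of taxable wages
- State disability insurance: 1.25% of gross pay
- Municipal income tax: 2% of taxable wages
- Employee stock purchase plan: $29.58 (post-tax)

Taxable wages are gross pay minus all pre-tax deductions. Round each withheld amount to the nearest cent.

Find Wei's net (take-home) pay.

Flexible spending account contribution: $100.73
Taxable wages = $1,406.99 − $100.73 = $1,306.26
Municipal income tax: $1,306.26 × 0.02 = $26.13
State tax withheld: $1,306.26 × 0.05 = $65.31
Social Security tax: $1,406.99 × 0.05 = $70.35
State disability insurance: $1,406.99 × 0.0125 = $17.59
PFL insurance: $1,406.99 × 0.01 = $14.07
Employee stock purchase plan: $29.58
Total deductions = $100.73 + $26.13 + $65.31 + $70.35 + $17.59 + $14.07 + $29.58 = $323.76
Net pay = $1,406.99 − $323.76 = $1,083.23

$1,083.23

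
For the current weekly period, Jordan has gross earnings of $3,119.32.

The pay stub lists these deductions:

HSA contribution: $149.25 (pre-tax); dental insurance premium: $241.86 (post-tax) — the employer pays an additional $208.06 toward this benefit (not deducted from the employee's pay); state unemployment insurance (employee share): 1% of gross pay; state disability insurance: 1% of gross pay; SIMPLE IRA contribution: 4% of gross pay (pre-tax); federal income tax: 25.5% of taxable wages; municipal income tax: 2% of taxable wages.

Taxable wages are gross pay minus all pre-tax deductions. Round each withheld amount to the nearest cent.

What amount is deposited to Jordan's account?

$1,758.60

HSA contribution: $149.25
SIMPLE IRA contribution: $3,119.32 × 0.04 = $124.77
Pre-tax total = $149.25 + $124.77 = $274.02
Taxable wages = $3,119.32 − $274.02 = $2,845.30
Municipal income tax: $2,845.30 × 0.02 = $56.91
Federal income tax: $2,845.30 × 0.255 = $725.55
State disability insurance: $3,119.32 × 0.01 = $31.19
State unemployment insurance (employee share): $3,119.32 × 0.01 = $31.19
Dental insurance premium: $241.86
(Employer's $208.06 toward dental insurance premium is not withheld from the employee.)
Total deductions = $149.25 + $124.77 + $56.91 + $725.55 + $31.19 + $31.19 + $241.86 = $1,360.72
Net pay = $3,119.32 − $1,360.72 = $1,758.60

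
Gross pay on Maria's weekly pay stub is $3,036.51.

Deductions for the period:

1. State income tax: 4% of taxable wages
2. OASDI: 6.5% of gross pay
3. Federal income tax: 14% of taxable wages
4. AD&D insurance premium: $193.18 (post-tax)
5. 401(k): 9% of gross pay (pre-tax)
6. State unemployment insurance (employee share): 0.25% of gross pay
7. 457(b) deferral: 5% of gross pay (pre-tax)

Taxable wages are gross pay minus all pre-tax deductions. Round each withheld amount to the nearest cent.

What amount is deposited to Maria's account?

$1,743.20

457(b) deferral: $3,036.51 × 0.05 = $151.83
401(k): $3,036.51 × 0.09 = $273.29
Pre-tax total = $151.83 + $273.29 = $425.12
Taxable wages = $3,036.51 − $425.12 = $2,611.39
State income tax: $2,611.39 × 0.04 = $104.46
Federal income tax: $2,611.39 × 0.14 = $365.59
OASDI: $3,036.51 × 0.065 = $197.37
State unemployment insurance (employee share): $3,036.51 × 0.0025 = $7.59
AD&D insurance premium: $193.18
Total deductions = $151.83 + $273.29 + $104.46 + $365.59 + $197.37 + $7.59 + $193.18 = $1,293.31
Net pay = $3,036.51 − $1,293.31 = $1,743.20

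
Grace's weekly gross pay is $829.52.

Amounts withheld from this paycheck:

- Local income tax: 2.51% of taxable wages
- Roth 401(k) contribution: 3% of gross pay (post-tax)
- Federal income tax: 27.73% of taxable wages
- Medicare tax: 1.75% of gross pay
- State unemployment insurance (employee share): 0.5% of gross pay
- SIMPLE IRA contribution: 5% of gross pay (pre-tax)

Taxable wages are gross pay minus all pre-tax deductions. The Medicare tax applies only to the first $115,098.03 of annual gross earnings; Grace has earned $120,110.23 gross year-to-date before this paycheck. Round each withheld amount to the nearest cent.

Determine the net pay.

$520.70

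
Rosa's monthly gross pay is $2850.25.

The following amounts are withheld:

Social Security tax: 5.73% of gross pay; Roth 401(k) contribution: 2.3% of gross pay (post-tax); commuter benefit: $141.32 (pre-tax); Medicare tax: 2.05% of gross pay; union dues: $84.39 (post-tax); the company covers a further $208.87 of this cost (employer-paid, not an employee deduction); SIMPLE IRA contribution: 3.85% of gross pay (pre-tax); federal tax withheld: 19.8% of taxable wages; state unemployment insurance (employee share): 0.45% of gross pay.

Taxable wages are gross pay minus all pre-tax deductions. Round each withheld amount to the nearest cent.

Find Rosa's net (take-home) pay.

$1700.03

Commuter benefit: $141.32
SIMPLE IRA contribution: $2850.25 × 0.0385 = $109.73
Pre-tax total = $141.32 + $109.73 = $251.05
Taxable wages = $2850.25 − $251.05 = $2599.20
Federal tax withheld: $2599.20 × 0.198 = $514.64
State unemployment insurance (employee share): $2850.25 × 0.0045 = $12.83
Medicare tax: $2850.25 × 0.0205 = $58.43
Social Security tax: $2850.25 × 0.0573 = $163.32
Roth 401(k) contribution: $2850.25 × 0.023 = $65.56
Union dues: $84.39
(Employer's $208.87 toward union dues is not withheld from the employee.)
Total deductions = $141.32 + $109.73 + $514.64 + $12.83 + $58.43 + $163.32 + $65.56 + $84.39 = $1150.22
Net pay = $2850.25 − $1150.22 = $1700.03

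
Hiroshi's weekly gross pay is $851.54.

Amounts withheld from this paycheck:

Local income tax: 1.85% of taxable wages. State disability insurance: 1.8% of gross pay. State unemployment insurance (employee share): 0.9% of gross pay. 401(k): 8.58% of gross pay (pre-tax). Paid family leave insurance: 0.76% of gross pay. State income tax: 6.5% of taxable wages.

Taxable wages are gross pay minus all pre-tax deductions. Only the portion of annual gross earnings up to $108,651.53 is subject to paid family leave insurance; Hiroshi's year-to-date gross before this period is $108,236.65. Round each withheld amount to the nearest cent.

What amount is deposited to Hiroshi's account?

401(k): $851.54 × 0.0858 = $73.06
Taxable wages = $851.54 − $73.06 = $778.48
Local income tax: $778.48 × 0.0185 = $14.40
State income tax: $778.48 × 0.065 = $50.60
Paid family leave insurance: only $108,651.53 − $108,236.65 = $414.88 of this check is subject → $414.88 × 0.0076 = $3.15
State disability insurance: $851.54 × 0.018 = $15.33
State unemployment insurance (employee share): $851.54 × 0.009 = $7.66
Total deductions = $73.06 + $14.40 + $50.60 + $3.15 + $15.33 + $7.66 = $164.20
Net pay = $851.54 − $164.20 = $687.34

$687.34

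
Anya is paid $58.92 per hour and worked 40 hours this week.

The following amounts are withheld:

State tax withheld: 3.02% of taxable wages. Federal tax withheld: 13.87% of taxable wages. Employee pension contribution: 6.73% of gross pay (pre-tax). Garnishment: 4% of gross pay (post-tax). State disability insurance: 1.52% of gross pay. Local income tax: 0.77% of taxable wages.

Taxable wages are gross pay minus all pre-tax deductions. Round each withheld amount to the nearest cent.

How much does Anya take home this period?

Gross pay: 40 × $58.92 = $2,356.80
Employee pension contribution: $2,356.80 × 0.0673 = $158.61
Taxable wages = $2,356.80 − $158.61 = $2,198.19
Local income tax: $2,198.19 × 0.0077 = $16.93
State tax withheld: $2,198.19 × 0.0302 = $66.39
Federal tax withheld: $2,198.19 × 0.1387 = $304.89
State disability insurance: $2,356.80 × 0.0152 = $35.82
Garnishment: $2,356.80 × 0.04 = $94.27
Total deductions = $158.61 + $16.93 + $66.39 + $304.89 + $35.82 + $94.27 = $676.91
Net pay = $2,356.80 − $676.91 = $1,679.89

$1,679.89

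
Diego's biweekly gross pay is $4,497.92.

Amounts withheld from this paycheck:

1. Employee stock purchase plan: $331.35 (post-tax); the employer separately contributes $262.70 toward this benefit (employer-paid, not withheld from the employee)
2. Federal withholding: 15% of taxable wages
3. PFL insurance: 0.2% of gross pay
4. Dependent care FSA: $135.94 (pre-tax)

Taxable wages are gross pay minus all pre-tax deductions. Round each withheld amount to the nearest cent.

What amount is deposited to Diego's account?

$3,367.33

Dependent care FSA: $135.94
Taxable wages = $4,497.92 − $135.94 = $4,361.98
Federal withholding: $4,361.98 × 0.15 = $654.30
PFL insurance: $4,497.92 × 0.002 = $9.00
Employee stock purchase plan: $331.35
(Employer's $262.70 toward employee stock purchase plan is not withheld from the employee.)
Total deductions = $135.94 + $654.30 + $9.00 + $331.35 = $1,130.59
Net pay = $4,497.92 − $1,130.59 = $3,367.33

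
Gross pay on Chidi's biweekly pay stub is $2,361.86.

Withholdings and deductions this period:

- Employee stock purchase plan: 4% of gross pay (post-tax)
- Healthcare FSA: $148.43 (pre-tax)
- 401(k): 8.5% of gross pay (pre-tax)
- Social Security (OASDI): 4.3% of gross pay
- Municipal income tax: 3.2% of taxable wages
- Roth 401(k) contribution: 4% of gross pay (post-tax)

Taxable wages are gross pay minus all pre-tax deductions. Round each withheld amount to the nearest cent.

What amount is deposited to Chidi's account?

$1,657.76

401(k): $2,361.86 × 0.085 = $200.76
Healthcare FSA: $148.43
Pre-tax total = $200.76 + $148.43 = $349.19
Taxable wages = $2,361.86 − $349.19 = $2,012.67
Municipal income tax: $2,012.67 × 0.032 = $64.41
Social Security (OASDI): $2,361.86 × 0.043 = $101.56
Roth 401(k) contribution: $2,361.86 × 0.04 = $94.47
Employee stock purchase plan: $2,361.86 × 0.04 = $94.47
Total deductions = $200.76 + $148.43 + $64.41 + $101.56 + $94.47 + $94.47 = $704.10
Net pay = $2,361.86 − $704.10 = $1,657.76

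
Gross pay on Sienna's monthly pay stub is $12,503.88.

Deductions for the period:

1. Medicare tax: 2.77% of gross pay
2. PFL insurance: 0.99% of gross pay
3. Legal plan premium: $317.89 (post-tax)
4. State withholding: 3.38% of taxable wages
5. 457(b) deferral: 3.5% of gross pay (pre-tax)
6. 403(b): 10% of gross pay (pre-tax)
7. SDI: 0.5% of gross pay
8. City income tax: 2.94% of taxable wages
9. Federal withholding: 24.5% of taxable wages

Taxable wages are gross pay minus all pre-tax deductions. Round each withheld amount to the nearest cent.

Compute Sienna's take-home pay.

403(b): $12,503.88 × 0.1 = $1,250.39
457(b) deferral: $12,503.88 × 0.035 = $437.64
Pre-tax total = $1,250.39 + $437.64 = $1,688.03
Taxable wages = $12,503.88 − $1,688.03 = $10,815.85
Federal withholding: $10,815.85 × 0.245 = $2,649.88
State withholding: $10,815.85 × 0.0338 = $365.58
City income tax: $10,815.85 × 0.0294 = $317.99
SDI: $12,503.88 × 0.005 = $62.52
PFL insurance: $12,503.88 × 0.0099 = $123.79
Medicare tax: $12,503.88 × 0.0277 = $346.36
Legal plan premium: $317.89
Total deductions = $1,250.39 + $437.64 + $2,649.88 + $365.58 + $317.99 + $62.52 + $123.79 + $346.36 + $317.89 = $5,872.04
Net pay = $12,503.88 − $5,872.04 = $6,631.84

$6,631.84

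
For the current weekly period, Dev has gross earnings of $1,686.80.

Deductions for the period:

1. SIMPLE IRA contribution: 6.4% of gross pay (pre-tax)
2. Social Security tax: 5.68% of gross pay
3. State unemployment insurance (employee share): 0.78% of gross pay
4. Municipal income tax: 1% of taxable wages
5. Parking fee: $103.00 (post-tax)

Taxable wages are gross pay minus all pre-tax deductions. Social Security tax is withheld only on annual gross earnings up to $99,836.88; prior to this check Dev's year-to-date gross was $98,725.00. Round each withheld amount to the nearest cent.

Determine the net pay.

$1,383.74

SIMPLE IRA contribution: $1,686.80 × 0.064 = $107.96
Taxable wages = $1,686.80 − $107.96 = $1,578.84
Municipal income tax: $1,578.84 × 0.01 = $15.79
Social Security tax: only $99,836.88 − $98,725.00 = $1,111.88 of this check is subject → $1,111.88 × 0.0568 = $63.15
State unemployment insurance (employee share): $1,686.80 × 0.0078 = $13.16
Parking fee: $103.00
Total deductions = $107.96 + $15.79 + $63.15 + $13.16 + $103.00 = $303.06
Net pay = $1,686.80 − $303.06 = $1,383.74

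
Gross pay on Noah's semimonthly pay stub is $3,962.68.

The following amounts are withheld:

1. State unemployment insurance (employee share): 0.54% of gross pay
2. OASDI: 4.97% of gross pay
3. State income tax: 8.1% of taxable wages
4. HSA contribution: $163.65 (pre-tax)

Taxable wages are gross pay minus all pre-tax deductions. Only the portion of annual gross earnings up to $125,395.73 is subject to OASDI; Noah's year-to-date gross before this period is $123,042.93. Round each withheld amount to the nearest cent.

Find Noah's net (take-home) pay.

HSA contribution: $163.65
Taxable wages = $3,962.68 − $163.65 = $3,799.03
State income tax: $3,799.03 × 0.081 = $307.72
State unemployment insurance (employee share): $3,962.68 × 0.0054 = $21.40
OASDI: only $125,395.73 − $123,042.93 = $2,352.80 of this check is subject → $2,352.80 × 0.0497 = $116.93
Total deductions = $163.65 + $307.72 + $21.40 + $116.93 = $609.70
Net pay = $3,962.68 − $609.70 = $3,352.98

$3,352.98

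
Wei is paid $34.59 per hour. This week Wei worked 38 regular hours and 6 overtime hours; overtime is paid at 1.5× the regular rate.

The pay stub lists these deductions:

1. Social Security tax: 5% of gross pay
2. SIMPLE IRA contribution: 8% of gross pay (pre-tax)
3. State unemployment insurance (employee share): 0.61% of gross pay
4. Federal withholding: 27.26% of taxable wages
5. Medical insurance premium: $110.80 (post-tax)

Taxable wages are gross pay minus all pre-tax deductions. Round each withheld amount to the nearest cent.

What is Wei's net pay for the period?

$885.94

Regular pay: 38 × $34.59 = $1,314.42
Overtime pay: 6 × $34.59 × 1.5 = $311.31
Gross pay = $1,314.42 + $311.31 = $1,625.73
SIMPLE IRA contribution: $1,625.73 × 0.08 = $130.06
Taxable wages = $1,625.73 − $130.06 = $1,495.67
Federal withholding: $1,495.67 × 0.2726 = $407.72
State unemployment insurance (employee share): $1,625.73 × 0.0061 = $9.92
Social Security tax: $1,625.73 × 0.05 = $81.29
Medical insurance premium: $110.80
Total deductions = $130.06 + $407.72 + $9.92 + $81.29 + $110.80 = $739.79
Net pay = $1,625.73 − $739.79 = $885.94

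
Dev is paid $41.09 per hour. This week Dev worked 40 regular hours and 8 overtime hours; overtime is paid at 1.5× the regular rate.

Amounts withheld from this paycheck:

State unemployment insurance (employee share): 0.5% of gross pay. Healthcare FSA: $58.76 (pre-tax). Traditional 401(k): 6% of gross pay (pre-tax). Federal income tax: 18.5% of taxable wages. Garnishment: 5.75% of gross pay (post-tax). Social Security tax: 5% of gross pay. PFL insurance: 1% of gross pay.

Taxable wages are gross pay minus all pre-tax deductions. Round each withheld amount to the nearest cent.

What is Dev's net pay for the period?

$1,327.28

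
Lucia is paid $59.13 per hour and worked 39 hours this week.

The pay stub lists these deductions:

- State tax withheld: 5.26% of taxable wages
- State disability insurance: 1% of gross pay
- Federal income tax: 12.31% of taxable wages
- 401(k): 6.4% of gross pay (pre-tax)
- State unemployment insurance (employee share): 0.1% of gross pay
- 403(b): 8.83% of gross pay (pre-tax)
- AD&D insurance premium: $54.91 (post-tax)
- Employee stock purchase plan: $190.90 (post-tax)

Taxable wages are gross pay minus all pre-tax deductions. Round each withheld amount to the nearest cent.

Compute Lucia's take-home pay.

$1,340.20

Gross pay: 39 × $59.13 = $2,306.07
403(b): $2,306.07 × 0.0883 = $203.63
401(k): $2,306.07 × 0.064 = $147.59
Pre-tax total = $203.63 + $147.59 = $351.22
Taxable wages = $2,306.07 − $351.22 = $1,954.85
Federal income tax: $1,954.85 × 0.1231 = $240.64
State tax withheld: $1,954.85 × 0.0526 = $102.83
State unemployment insurance (employee share): $2,306.07 × 0.001 = $2.31
State disability insurance: $2,306.07 × 0.01 = $23.06
AD&D insurance premium: $54.91
Employee stock purchase plan: $190.90
Total deductions = $203.63 + $147.59 + $240.64 + $102.83 + $2.31 + $23.06 + $54.91 + $190.90 = $965.87
Net pay = $2,306.07 − $965.87 = $1,340.20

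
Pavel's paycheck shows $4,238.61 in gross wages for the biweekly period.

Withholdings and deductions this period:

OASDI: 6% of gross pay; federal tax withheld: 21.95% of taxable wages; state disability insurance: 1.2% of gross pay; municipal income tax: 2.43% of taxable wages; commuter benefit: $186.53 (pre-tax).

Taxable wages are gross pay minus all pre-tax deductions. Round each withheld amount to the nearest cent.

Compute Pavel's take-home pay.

$2,759.00

Commuter benefit: $186.53
Taxable wages = $4,238.61 − $186.53 = $4,052.08
Federal tax withheld: $4,052.08 × 0.2195 = $889.43
Municipal income tax: $4,052.08 × 0.0243 = $98.47
State disability insurance: $4,238.61 × 0.012 = $50.86
OASDI: $4,238.61 × 0.06 = $254.32
Total deductions = $186.53 + $889.43 + $98.47 + $50.86 + $254.32 = $1,479.61
Net pay = $4,238.61 − $1,479.61 = $2,759.00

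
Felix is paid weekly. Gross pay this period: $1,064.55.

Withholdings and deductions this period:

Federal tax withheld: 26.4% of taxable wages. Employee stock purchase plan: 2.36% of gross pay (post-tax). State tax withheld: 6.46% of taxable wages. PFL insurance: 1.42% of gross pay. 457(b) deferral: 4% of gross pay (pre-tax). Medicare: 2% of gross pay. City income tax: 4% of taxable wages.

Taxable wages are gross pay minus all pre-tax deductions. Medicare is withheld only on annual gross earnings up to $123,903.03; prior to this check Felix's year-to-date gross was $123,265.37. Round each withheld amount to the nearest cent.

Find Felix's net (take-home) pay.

457(b) deferral: $1,064.55 × 0.04 = $42.58
Taxable wages = $1,064.55 − $42.58 = $1,021.97
Federal tax withheld: $1,021.97 × 0.264 = $269.80
State tax withheld: $1,021.97 × 0.0646 = $66.02
City income tax: $1,021.97 × 0.04 = $40.88
Medicare: only $123,903.03 − $123,265.37 = $637.66 of this check is subject → $637.66 × 0.02 = $12.75
PFL insurance: $1,064.55 × 0.0142 = $15.12
Employee stock purchase plan: $1,064.55 × 0.0236 = $25.12
Total deductions = $42.58 + $269.80 + $66.02 + $40.88 + $12.75 + $15.12 + $25.12 = $472.27
Net pay = $1,064.55 − $472.27 = $592.28

$592.28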